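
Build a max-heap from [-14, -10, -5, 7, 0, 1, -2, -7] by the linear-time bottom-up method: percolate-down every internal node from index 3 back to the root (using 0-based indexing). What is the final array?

[7, 0, 1, -7, -14, -5, -2, -10]

sift down from index 3: already satisfies heap property
sift down from index 2:
  -5 vs larger child 1 at index 5, swap → [-14, -10, 1, 7, 0, -5, -2, -7]
sift down from index 1:
  -10 vs larger child 7 at index 3, swap → [-14, 7, 1, -10, 0, -5, -2, -7]
  -10 vs only child -7 at index 7, swap → [-14, 7, 1, -7, 0, -5, -2, -10]
sift down from index 0:
  -14 vs larger child 7 at index 1, swap → [7, -14, 1, -7, 0, -5, -2, -10]
  -14 vs larger child 0 at index 4, swap → [7, 0, 1, -7, -14, -5, -2, -10]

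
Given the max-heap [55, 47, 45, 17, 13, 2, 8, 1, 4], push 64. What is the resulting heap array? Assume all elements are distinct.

[64, 55, 45, 17, 47, 2, 8, 1, 4, 13]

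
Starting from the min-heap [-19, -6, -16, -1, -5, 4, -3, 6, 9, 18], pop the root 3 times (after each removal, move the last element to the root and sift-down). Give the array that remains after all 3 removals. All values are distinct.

extract-min #1 returns -19:
  remove root -19; move last element 18 to root → [18, -6, -16, -1, -5, 4, -3, 6, 9]
  18 vs smaller child -16 at index 2, swap → [-16, -6, 18, -1, -5, 4, -3, 6, 9]
  18 vs smaller child -3 at index 6, swap → [-16, -6, -3, -1, -5, 4, 18, 6, 9]
extract-min #2 returns -16:
  remove root -16; move last element 9 to root → [9, -6, -3, -1, -5, 4, 18, 6]
  9 vs smaller child -6 at index 1, swap → [-6, 9, -3, -1, -5, 4, 18, 6]
  9 vs smaller child -5 at index 4, swap → [-6, -5, -3, -1, 9, 4, 18, 6]
extract-min #3 returns -6:
  remove root -6; move last element 6 to root → [6, -5, -3, -1, 9, 4, 18]
  6 vs smaller child -5 at index 1, swap → [-5, 6, -3, -1, 9, 4, 18]
  6 vs smaller child -1 at index 3, swap → [-5, -1, -3, 6, 9, 4, 18]

[-5, -1, -3, 6, 9, 4, 18]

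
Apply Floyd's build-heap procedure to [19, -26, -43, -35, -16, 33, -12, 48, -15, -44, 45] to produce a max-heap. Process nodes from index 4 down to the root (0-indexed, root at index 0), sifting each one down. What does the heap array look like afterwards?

[48, 45, 33, -15, 19, -43, -12, -35, -26, -44, -16]

sift down from index 4:
  -16 vs larger child 45 at index 10, swap → [19, -26, -43, -35, 45, 33, -12, 48, -15, -44, -16]
sift down from index 3:
  -35 vs larger child 48 at index 7, swap → [19, -26, -43, 48, 45, 33, -12, -35, -15, -44, -16]
sift down from index 2:
  -43 vs larger child 33 at index 5, swap → [19, -26, 33, 48, 45, -43, -12, -35, -15, -44, -16]
sift down from index 1:
  -26 vs larger child 48 at index 3, swap → [19, 48, 33, -26, 45, -43, -12, -35, -15, -44, -16]
  -26 vs larger child -15 at index 8, swap → [19, 48, 33, -15, 45, -43, -12, -35, -26, -44, -16]
sift down from index 0:
  19 vs larger child 48 at index 1, swap → [48, 19, 33, -15, 45, -43, -12, -35, -26, -44, -16]
  19 vs larger child 45 at index 4, swap → [48, 45, 33, -15, 19, -43, -12, -35, -26, -44, -16]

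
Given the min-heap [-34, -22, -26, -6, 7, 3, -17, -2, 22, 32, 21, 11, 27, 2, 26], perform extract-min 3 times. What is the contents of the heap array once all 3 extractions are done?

extract-min #1 returns -34:
  remove root -34; move last element 26 to root → [26, -22, -26, -6, 7, 3, -17, -2, 22, 32, 21, 11, 27, 2]
  26 vs smaller child -26 at index 2, swap → [-26, -22, 26, -6, 7, 3, -17, -2, 22, 32, 21, 11, 27, 2]
  26 vs smaller child -17 at index 6, swap → [-26, -22, -17, -6, 7, 3, 26, -2, 22, 32, 21, 11, 27, 2]
  26 vs only child 2 at index 13, swap → [-26, -22, -17, -6, 7, 3, 2, -2, 22, 32, 21, 11, 27, 26]
extract-min #2 returns -26:
  remove root -26; move last element 26 to root → [26, -22, -17, -6, 7, 3, 2, -2, 22, 32, 21, 11, 27]
  26 vs smaller child -22 at index 1, swap → [-22, 26, -17, -6, 7, 3, 2, -2, 22, 32, 21, 11, 27]
  26 vs smaller child -6 at index 3, swap → [-22, -6, -17, 26, 7, 3, 2, -2, 22, 32, 21, 11, 27]
  26 vs smaller child -2 at index 7, swap → [-22, -6, -17, -2, 7, 3, 2, 26, 22, 32, 21, 11, 27]
extract-min #3 returns -22:
  remove root -22; move last element 27 to root → [27, -6, -17, -2, 7, 3, 2, 26, 22, 32, 21, 11]
  27 vs smaller child -17 at index 2, swap → [-17, -6, 27, -2, 7, 3, 2, 26, 22, 32, 21, 11]
  27 vs smaller child 2 at index 6, swap → [-17, -6, 2, -2, 7, 3, 27, 26, 22, 32, 21, 11]

[-17, -6, 2, -2, 7, 3, 27, 26, 22, 32, 21, 11]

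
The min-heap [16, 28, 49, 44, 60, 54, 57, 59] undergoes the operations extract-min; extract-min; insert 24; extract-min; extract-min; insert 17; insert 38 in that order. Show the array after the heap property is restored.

[17, 57, 38, 59, 60, 54, 49]

extract-min → returns 16:
  remove root 16; move last element 59 to root → [59, 28, 49, 44, 60, 54, 57]
  59 vs smaller child 28 at index 1, swap → [28, 59, 49, 44, 60, 54, 57]
  59 vs smaller child 44 at index 3, swap → [28, 44, 49, 59, 60, 54, 57]
extract-min → returns 28:
  remove root 28; move last element 57 to root → [57, 44, 49, 59, 60, 54]
  57 vs smaller child 44 at index 1, swap → [44, 57, 49, 59, 60, 54]
insert 24:
  append 24 at index 6 → [44, 57, 49, 59, 60, 54, 24]
  24 < parent 49 at index 2, swap → [44, 57, 24, 59, 60, 54, 49]
  24 < parent 44 at index 0, swap → [24, 57, 44, 59, 60, 54, 49]
extract-min → returns 24:
  remove root 24; move last element 49 to root → [49, 57, 44, 59, 60, 54]
  49 vs smaller child 44 at index 2, swap → [44, 57, 49, 59, 60, 54]
extract-min → returns 44:
  remove root 44; move last element 54 to root → [54, 57, 49, 59, 60]
  54 vs smaller child 49 at index 2, swap → [49, 57, 54, 59, 60]
insert 17:
  append 17 at index 5 → [49, 57, 54, 59, 60, 17]
  17 < parent 54 at index 2, swap → [49, 57, 17, 59, 60, 54]
  17 < parent 49 at index 0, swap → [17, 57, 49, 59, 60, 54]
insert 38:
  append 38 at index 6 → [17, 57, 49, 59, 60, 54, 38]
  38 < parent 49 at index 2, swap → [17, 57, 38, 59, 60, 54, 49]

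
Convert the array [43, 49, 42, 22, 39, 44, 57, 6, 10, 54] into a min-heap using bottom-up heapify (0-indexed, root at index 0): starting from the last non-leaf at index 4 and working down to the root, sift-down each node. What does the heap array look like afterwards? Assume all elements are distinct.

[6, 10, 42, 22, 39, 44, 57, 43, 49, 54]

sift down from index 4: already satisfies heap property
sift down from index 3:
  22 vs smaller child 6 at index 7, swap → [43, 49, 42, 6, 39, 44, 57, 22, 10, 54]
sift down from index 2: already satisfies heap property
sift down from index 1:
  49 vs smaller child 6 at index 3, swap → [43, 6, 42, 49, 39, 44, 57, 22, 10, 54]
  49 vs smaller child 10 at index 8, swap → [43, 6, 42, 10, 39, 44, 57, 22, 49, 54]
sift down from index 0:
  43 vs smaller child 6 at index 1, swap → [6, 43, 42, 10, 39, 44, 57, 22, 49, 54]
  43 vs smaller child 10 at index 3, swap → [6, 10, 42, 43, 39, 44, 57, 22, 49, 54]
  43 vs smaller child 22 at index 7, swap → [6, 10, 42, 22, 39, 44, 57, 43, 49, 54]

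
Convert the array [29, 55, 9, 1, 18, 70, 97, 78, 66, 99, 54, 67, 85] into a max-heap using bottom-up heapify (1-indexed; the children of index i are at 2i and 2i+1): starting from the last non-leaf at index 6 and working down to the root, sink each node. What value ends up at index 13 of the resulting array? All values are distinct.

70

sift down from index 6:
  70 vs larger child 85 at index 13, swap → [29, 55, 9, 1, 18, 85, 97, 78, 66, 99, 54, 67, 70]
sift down from index 5:
  18 vs larger child 99 at index 10, swap → [29, 55, 9, 1, 99, 85, 97, 78, 66, 18, 54, 67, 70]
sift down from index 4:
  1 vs larger child 78 at index 8, swap → [29, 55, 9, 78, 99, 85, 97, 1, 66, 18, 54, 67, 70]
sift down from index 3:
  9 vs larger child 97 at index 7, swap → [29, 55, 97, 78, 99, 85, 9, 1, 66, 18, 54, 67, 70]
sift down from index 2:
  55 vs larger child 99 at index 5, swap → [29, 99, 97, 78, 55, 85, 9, 1, 66, 18, 54, 67, 70]
sift down from index 1:
  29 vs larger child 99 at index 2, swap → [99, 29, 97, 78, 55, 85, 9, 1, 66, 18, 54, 67, 70]
  29 vs larger child 78 at index 4, swap → [99, 78, 97, 29, 55, 85, 9, 1, 66, 18, 54, 67, 70]
  29 vs larger child 66 at index 9, swap → [99, 78, 97, 66, 55, 85, 9, 1, 29, 18, 54, 67, 70]
resulting array: [99, 78, 97, 66, 55, 85, 9, 1, 29, 18, 54, 67, 70]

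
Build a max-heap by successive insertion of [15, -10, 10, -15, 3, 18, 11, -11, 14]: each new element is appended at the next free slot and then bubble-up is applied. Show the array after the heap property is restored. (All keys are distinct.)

Insert 15:
  append 15 at index 0 → [15] (no swap needed)
Insert -10:
  append -10 at index 1 → [15, -10] (no swap needed)
Insert 10:
  append 10 at index 2 → [15, -10, 10] (no swap needed)
Insert -15:
  append -15 at index 3 → [15, -10, 10, -15] (no swap needed)
Insert 3:
  append 3 at index 4 → [15, -10, 10, -15, 3]
  3 > parent -10 at index 1, swap → [15, 3, 10, -15, -10]
Insert 18:
  append 18 at index 5 → [15, 3, 10, -15, -10, 18]
  18 > parent 10 at index 2, swap → [15, 3, 18, -15, -10, 10]
  18 > parent 15 at index 0, swap → [18, 3, 15, -15, -10, 10]
Insert 11:
  append 11 at index 6 → [18, 3, 15, -15, -10, 10, 11] (no swap needed)
Insert -11:
  append -11 at index 7 → [18, 3, 15, -15, -10, 10, 11, -11]
  -11 > parent -15 at index 3, swap → [18, 3, 15, -11, -10, 10, 11, -15]
Insert 14:
  append 14 at index 8 → [18, 3, 15, -11, -10, 10, 11, -15, 14]
  14 > parent -11 at index 3, swap → [18, 3, 15, 14, -10, 10, 11, -15, -11]
  14 > parent 3 at index 1, swap → [18, 14, 15, 3, -10, 10, 11, -15, -11]

[18, 14, 15, 3, -10, 10, 11, -15, -11]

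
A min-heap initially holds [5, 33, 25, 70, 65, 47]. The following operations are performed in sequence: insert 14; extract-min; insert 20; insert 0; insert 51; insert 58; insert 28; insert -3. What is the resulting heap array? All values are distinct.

insert 14:
  append 14 at index 6 → [5, 33, 25, 70, 65, 47, 14]
  14 < parent 25 at index 2, swap → [5, 33, 14, 70, 65, 47, 25]
extract-min → returns 5:
  remove root 5; move last element 25 to root → [25, 33, 14, 70, 65, 47]
  25 vs smaller child 14 at index 2, swap → [14, 33, 25, 70, 65, 47]
insert 20:
  append 20 at index 6 → [14, 33, 25, 70, 65, 47, 20]
  20 < parent 25 at index 2, swap → [14, 33, 20, 70, 65, 47, 25]
insert 0:
  append 0 at index 7 → [14, 33, 20, 70, 65, 47, 25, 0]
  0 < parent 70 at index 3, swap → [14, 33, 20, 0, 65, 47, 25, 70]
  0 < parent 33 at index 1, swap → [14, 0, 20, 33, 65, 47, 25, 70]
  0 < parent 14 at index 0, swap → [0, 14, 20, 33, 65, 47, 25, 70]
insert 51:
  append 51 at index 8 → [0, 14, 20, 33, 65, 47, 25, 70, 51] (no swap needed)
insert 58:
  append 58 at index 9 → [0, 14, 20, 33, 65, 47, 25, 70, 51, 58]
  58 < parent 65 at index 4, swap → [0, 14, 20, 33, 58, 47, 25, 70, 51, 65]
insert 28:
  append 28 at index 10 → [0, 14, 20, 33, 58, 47, 25, 70, 51, 65, 28]
  28 < parent 58 at index 4, swap → [0, 14, 20, 33, 28, 47, 25, 70, 51, 65, 58]
insert -3:
  append -3 at index 11 → [0, 14, 20, 33, 28, 47, 25, 70, 51, 65, 58, -3]
  -3 < parent 47 at index 5, swap → [0, 14, 20, 33, 28, -3, 25, 70, 51, 65, 58, 47]
  -3 < parent 20 at index 2, swap → [0, 14, -3, 33, 28, 20, 25, 70, 51, 65, 58, 47]
  -3 < parent 0 at index 0, swap → [-3, 14, 0, 33, 28, 20, 25, 70, 51, 65, 58, 47]

[-3, 14, 0, 33, 28, 20, 25, 70, 51, 65, 58, 47]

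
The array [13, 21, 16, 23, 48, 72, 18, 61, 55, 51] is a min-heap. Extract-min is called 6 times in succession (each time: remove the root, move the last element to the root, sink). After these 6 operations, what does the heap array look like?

[51, 55, 72, 61]

extract-min #1 returns 13:
  remove root 13; move last element 51 to root → [51, 21, 16, 23, 48, 72, 18, 61, 55]
  51 vs smaller child 16 at index 2, swap → [16, 21, 51, 23, 48, 72, 18, 61, 55]
  51 vs smaller child 18 at index 6, swap → [16, 21, 18, 23, 48, 72, 51, 61, 55]
extract-min #2 returns 16:
  remove root 16; move last element 55 to root → [55, 21, 18, 23, 48, 72, 51, 61]
  55 vs smaller child 18 at index 2, swap → [18, 21, 55, 23, 48, 72, 51, 61]
  55 vs smaller child 51 at index 6, swap → [18, 21, 51, 23, 48, 72, 55, 61]
extract-min #3 returns 18:
  remove root 18; move last element 61 to root → [61, 21, 51, 23, 48, 72, 55]
  61 vs smaller child 21 at index 1, swap → [21, 61, 51, 23, 48, 72, 55]
  61 vs smaller child 23 at index 3, swap → [21, 23, 51, 61, 48, 72, 55]
extract-min #4 returns 21:
  remove root 21; move last element 55 to root → [55, 23, 51, 61, 48, 72]
  55 vs smaller child 23 at index 1, swap → [23, 55, 51, 61, 48, 72]
  55 vs smaller child 48 at index 4, swap → [23, 48, 51, 61, 55, 72]
extract-min #5 returns 23:
  remove root 23; move last element 72 to root → [72, 48, 51, 61, 55]
  72 vs smaller child 48 at index 1, swap → [48, 72, 51, 61, 55]
  72 vs smaller child 55 at index 4, swap → [48, 55, 51, 61, 72]
extract-min #6 returns 48:
  remove root 48; move last element 72 to root → [72, 55, 51, 61]
  72 vs smaller child 51 at index 2, swap → [51, 55, 72, 61]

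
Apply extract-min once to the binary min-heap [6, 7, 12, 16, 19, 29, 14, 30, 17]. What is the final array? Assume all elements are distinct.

[7, 16, 12, 17, 19, 29, 14, 30]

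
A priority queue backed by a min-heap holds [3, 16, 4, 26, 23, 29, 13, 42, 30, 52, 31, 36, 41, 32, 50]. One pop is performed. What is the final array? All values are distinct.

remove root 3; move last element 50 to root → [50, 16, 4, 26, 23, 29, 13, 42, 30, 52, 31, 36, 41, 32]
50 vs smaller child 4 at index 2, swap → [4, 16, 50, 26, 23, 29, 13, 42, 30, 52, 31, 36, 41, 32]
50 vs smaller child 13 at index 6, swap → [4, 16, 13, 26, 23, 29, 50, 42, 30, 52, 31, 36, 41, 32]
50 vs only child 32 at index 13, swap → [4, 16, 13, 26, 23, 29, 32, 42, 30, 52, 31, 36, 41, 50]

[4, 16, 13, 26, 23, 29, 32, 42, 30, 52, 31, 36, 41, 50]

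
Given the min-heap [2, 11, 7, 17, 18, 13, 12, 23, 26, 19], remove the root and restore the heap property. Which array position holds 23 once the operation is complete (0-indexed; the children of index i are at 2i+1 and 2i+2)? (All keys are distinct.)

7

remove root 2; move last element 19 to root → [19, 11, 7, 17, 18, 13, 12, 23, 26]
19 vs smaller child 7 at index 2, swap → [7, 11, 19, 17, 18, 13, 12, 23, 26]
19 vs smaller child 12 at index 6, swap → [7, 11, 12, 17, 18, 13, 19, 23, 26]
resulting array: [7, 11, 12, 17, 18, 13, 19, 23, 26]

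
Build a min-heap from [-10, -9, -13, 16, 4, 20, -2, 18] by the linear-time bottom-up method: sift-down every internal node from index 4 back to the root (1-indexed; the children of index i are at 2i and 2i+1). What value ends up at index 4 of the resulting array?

sift down from index 4: already satisfies heap property
sift down from index 3: already satisfies heap property
sift down from index 2: already satisfies heap property
sift down from index 1:
  -10 vs smaller child -13 at index 3, swap → [-13, -9, -10, 16, 4, 20, -2, 18]
resulting array: [-13, -9, -10, 16, 4, 20, -2, 18]

16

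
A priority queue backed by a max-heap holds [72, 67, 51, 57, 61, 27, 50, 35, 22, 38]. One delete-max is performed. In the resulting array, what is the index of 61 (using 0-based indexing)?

remove root 72; move last element 38 to root → [38, 67, 51, 57, 61, 27, 50, 35, 22]
38 vs larger child 67 at index 1, swap → [67, 38, 51, 57, 61, 27, 50, 35, 22]
38 vs larger child 61 at index 4, swap → [67, 61, 51, 57, 38, 27, 50, 35, 22]
resulting array: [67, 61, 51, 57, 38, 27, 50, 35, 22]

1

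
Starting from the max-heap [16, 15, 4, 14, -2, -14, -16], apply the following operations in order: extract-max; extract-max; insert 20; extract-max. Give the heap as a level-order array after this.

extract-max → returns 16:
  remove root 16; move last element -16 to root → [-16, 15, 4, 14, -2, -14]
  -16 vs larger child 15 at index 1, swap → [15, -16, 4, 14, -2, -14]
  -16 vs larger child 14 at index 3, swap → [15, 14, 4, -16, -2, -14]
extract-max → returns 15:
  remove root 15; move last element -14 to root → [-14, 14, 4, -16, -2]
  -14 vs larger child 14 at index 1, swap → [14, -14, 4, -16, -2]
  -14 vs larger child -2 at index 4, swap → [14, -2, 4, -16, -14]
insert 20:
  append 20 at index 5 → [14, -2, 4, -16, -14, 20]
  20 > parent 4 at index 2, swap → [14, -2, 20, -16, -14, 4]
  20 > parent 14 at index 0, swap → [20, -2, 14, -16, -14, 4]
extract-max → returns 20:
  remove root 20; move last element 4 to root → [4, -2, 14, -16, -14]
  4 vs larger child 14 at index 2, swap → [14, -2, 4, -16, -14]

[14, -2, 4, -16, -14]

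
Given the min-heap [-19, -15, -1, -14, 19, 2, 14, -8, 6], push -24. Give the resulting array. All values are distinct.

[-24, -19, -1, -14, -15, 2, 14, -8, 6, 19]

append -24 at index 9 → [-19, -15, -1, -14, 19, 2, 14, -8, 6, -24]
-24 < parent 19 at index 4, swap → [-19, -15, -1, -14, -24, 2, 14, -8, 6, 19]
-24 < parent -15 at index 1, swap → [-19, -24, -1, -14, -15, 2, 14, -8, 6, 19]
-24 < parent -19 at index 0, swap → [-24, -19, -1, -14, -15, 2, 14, -8, 6, 19]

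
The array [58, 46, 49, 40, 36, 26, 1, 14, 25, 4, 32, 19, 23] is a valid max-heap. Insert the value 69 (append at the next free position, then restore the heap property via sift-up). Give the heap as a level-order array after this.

append 69 at index 13 → [58, 46, 49, 40, 36, 26, 1, 14, 25, 4, 32, 19, 23, 69]
69 > parent 1 at index 6, swap → [58, 46, 49, 40, 36, 26, 69, 14, 25, 4, 32, 19, 23, 1]
69 > parent 49 at index 2, swap → [58, 46, 69, 40, 36, 26, 49, 14, 25, 4, 32, 19, 23, 1]
69 > parent 58 at index 0, swap → [69, 46, 58, 40, 36, 26, 49, 14, 25, 4, 32, 19, 23, 1]

[69, 46, 58, 40, 36, 26, 49, 14, 25, 4, 32, 19, 23, 1]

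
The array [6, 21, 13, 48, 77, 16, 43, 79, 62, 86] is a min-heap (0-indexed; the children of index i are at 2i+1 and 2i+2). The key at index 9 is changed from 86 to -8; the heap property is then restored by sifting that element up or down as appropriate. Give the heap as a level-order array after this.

set index 9 from 86 to -8 → [6, 21, 13, 48, 77, 16, 43, 79, 62, -8]
-8 < parent 77 at index 4, swap → [6, 21, 13, 48, -8, 16, 43, 79, 62, 77]
-8 < parent 21 at index 1, swap → [6, -8, 13, 48, 21, 16, 43, 79, 62, 77]
-8 < parent 6 at index 0, swap → [-8, 6, 13, 48, 21, 16, 43, 79, 62, 77]

[-8, 6, 13, 48, 21, 16, 43, 79, 62, 77]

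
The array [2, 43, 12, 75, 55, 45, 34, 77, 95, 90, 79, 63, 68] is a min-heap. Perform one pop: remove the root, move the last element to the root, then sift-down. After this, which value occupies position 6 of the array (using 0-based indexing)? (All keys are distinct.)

68

remove root 2; move last element 68 to root → [68, 43, 12, 75, 55, 45, 34, 77, 95, 90, 79, 63]
68 vs smaller child 12 at index 2, swap → [12, 43, 68, 75, 55, 45, 34, 77, 95, 90, 79, 63]
68 vs smaller child 34 at index 6, swap → [12, 43, 34, 75, 55, 45, 68, 77, 95, 90, 79, 63]
resulting array: [12, 43, 34, 75, 55, 45, 68, 77, 95, 90, 79, 63]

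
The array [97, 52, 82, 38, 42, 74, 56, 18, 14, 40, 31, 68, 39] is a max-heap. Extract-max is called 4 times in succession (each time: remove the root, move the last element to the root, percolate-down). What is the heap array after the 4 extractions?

[56, 52, 40, 38, 42, 39, 31, 18, 14]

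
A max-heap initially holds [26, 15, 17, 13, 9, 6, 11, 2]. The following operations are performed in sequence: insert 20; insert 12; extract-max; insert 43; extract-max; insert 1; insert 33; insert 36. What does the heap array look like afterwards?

[36, 20, 33, 13, 15, 17, 11, 2, 9, 1, 12, 6]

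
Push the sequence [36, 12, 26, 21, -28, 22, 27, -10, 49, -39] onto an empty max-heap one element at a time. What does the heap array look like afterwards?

Insert 36:
  append 36 at index 0 → [36] (no swap needed)
Insert 12:
  append 12 at index 1 → [36, 12] (no swap needed)
Insert 26:
  append 26 at index 2 → [36, 12, 26] (no swap needed)
Insert 21:
  append 21 at index 3 → [36, 12, 26, 21]
  21 > parent 12 at index 1, swap → [36, 21, 26, 12]
Insert -28:
  append -28 at index 4 → [36, 21, 26, 12, -28] (no swap needed)
Insert 22:
  append 22 at index 5 → [36, 21, 26, 12, -28, 22] (no swap needed)
Insert 27:
  append 27 at index 6 → [36, 21, 26, 12, -28, 22, 27]
  27 > parent 26 at index 2, swap → [36, 21, 27, 12, -28, 22, 26]
Insert -10:
  append -10 at index 7 → [36, 21, 27, 12, -28, 22, 26, -10] (no swap needed)
Insert 49:
  append 49 at index 8 → [36, 21, 27, 12, -28, 22, 26, -10, 49]
  49 > parent 12 at index 3, swap → [36, 21, 27, 49, -28, 22, 26, -10, 12]
  49 > parent 21 at index 1, swap → [36, 49, 27, 21, -28, 22, 26, -10, 12]
  49 > parent 36 at index 0, swap → [49, 36, 27, 21, -28, 22, 26, -10, 12]
Insert -39:
  append -39 at index 9 → [49, 36, 27, 21, -28, 22, 26, -10, 12, -39] (no swap needed)

[49, 36, 27, 21, -28, 22, 26, -10, 12, -39]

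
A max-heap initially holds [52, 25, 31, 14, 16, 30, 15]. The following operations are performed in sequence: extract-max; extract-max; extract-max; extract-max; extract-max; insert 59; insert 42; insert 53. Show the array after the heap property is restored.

[59, 53, 15, 14, 42]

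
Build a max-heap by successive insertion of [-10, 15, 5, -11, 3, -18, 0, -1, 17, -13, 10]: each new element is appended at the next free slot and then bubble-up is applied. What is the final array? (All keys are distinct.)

Insert -10:
  append -10 at index 0 → [-10] (no swap needed)
Insert 15:
  append 15 at index 1 → [-10, 15]
  15 > parent -10 at index 0, swap → [15, -10]
Insert 5:
  append 5 at index 2 → [15, -10, 5] (no swap needed)
Insert -11:
  append -11 at index 3 → [15, -10, 5, -11] (no swap needed)
Insert 3:
  append 3 at index 4 → [15, -10, 5, -11, 3]
  3 > parent -10 at index 1, swap → [15, 3, 5, -11, -10]
Insert -18:
  append -18 at index 5 → [15, 3, 5, -11, -10, -18] (no swap needed)
Insert 0:
  append 0 at index 6 → [15, 3, 5, -11, -10, -18, 0] (no swap needed)
Insert -1:
  append -1 at index 7 → [15, 3, 5, -11, -10, -18, 0, -1]
  -1 > parent -11 at index 3, swap → [15, 3, 5, -1, -10, -18, 0, -11]
Insert 17:
  append 17 at index 8 → [15, 3, 5, -1, -10, -18, 0, -11, 17]
  17 > parent -1 at index 3, swap → [15, 3, 5, 17, -10, -18, 0, -11, -1]
  17 > parent 3 at index 1, swap → [15, 17, 5, 3, -10, -18, 0, -11, -1]
  17 > parent 15 at index 0, swap → [17, 15, 5, 3, -10, -18, 0, -11, -1]
Insert -13:
  append -13 at index 9 → [17, 15, 5, 3, -10, -18, 0, -11, -1, -13] (no swap needed)
Insert 10:
  append 10 at index 10 → [17, 15, 5, 3, -10, -18, 0, -11, -1, -13, 10]
  10 > parent -10 at index 4, swap → [17, 15, 5, 3, 10, -18, 0, -11, -1, -13, -10]

[17, 15, 5, 3, 10, -18, 0, -11, -1, -13, -10]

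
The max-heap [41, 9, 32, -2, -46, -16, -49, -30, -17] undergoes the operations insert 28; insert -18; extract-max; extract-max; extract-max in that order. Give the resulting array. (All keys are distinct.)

insert 28:
  append 28 at index 9 → [41, 9, 32, -2, -46, -16, -49, -30, -17, 28]
  28 > parent -46 at index 4, swap → [41, 9, 32, -2, 28, -16, -49, -30, -17, -46]
  28 > parent 9 at index 1, swap → [41, 28, 32, -2, 9, -16, -49, -30, -17, -46]
insert -18:
  append -18 at index 10 → [41, 28, 32, -2, 9, -16, -49, -30, -17, -46, -18] (no swap needed)
extract-max → returns 41:
  remove root 41; move last element -18 to root → [-18, 28, 32, -2, 9, -16, -49, -30, -17, -46]
  -18 vs larger child 32 at index 2, swap → [32, 28, -18, -2, 9, -16, -49, -30, -17, -46]
  -18 vs larger child -16 at index 5, swap → [32, 28, -16, -2, 9, -18, -49, -30, -17, -46]
extract-max → returns 32:
  remove root 32; move last element -46 to root → [-46, 28, -16, -2, 9, -18, -49, -30, -17]
  -46 vs larger child 28 at index 1, swap → [28, -46, -16, -2, 9, -18, -49, -30, -17]
  -46 vs larger child 9 at index 4, swap → [28, 9, -16, -2, -46, -18, -49, -30, -17]
extract-max → returns 28:
  remove root 28; move last element -17 to root → [-17, 9, -16, -2, -46, -18, -49, -30]
  -17 vs larger child 9 at index 1, swap → [9, -17, -16, -2, -46, -18, -49, -30]
  -17 vs larger child -2 at index 3, swap → [9, -2, -16, -17, -46, -18, -49, -30]

[9, -2, -16, -17, -46, -18, -49, -30]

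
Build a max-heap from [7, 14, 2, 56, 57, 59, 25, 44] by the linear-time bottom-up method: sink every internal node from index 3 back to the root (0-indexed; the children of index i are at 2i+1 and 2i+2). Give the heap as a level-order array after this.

[59, 57, 25, 56, 14, 2, 7, 44]

sift down from index 3: already satisfies heap property
sift down from index 2:
  2 vs larger child 59 at index 5, swap → [7, 14, 59, 56, 57, 2, 25, 44]
sift down from index 1:
  14 vs larger child 57 at index 4, swap → [7, 57, 59, 56, 14, 2, 25, 44]
sift down from index 0:
  7 vs larger child 59 at index 2, swap → [59, 57, 7, 56, 14, 2, 25, 44]
  7 vs larger child 25 at index 6, swap → [59, 57, 25, 56, 14, 2, 7, 44]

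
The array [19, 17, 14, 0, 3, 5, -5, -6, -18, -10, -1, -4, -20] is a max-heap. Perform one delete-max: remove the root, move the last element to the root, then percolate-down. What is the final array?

[17, 3, 14, 0, -1, 5, -5, -6, -18, -10, -20, -4]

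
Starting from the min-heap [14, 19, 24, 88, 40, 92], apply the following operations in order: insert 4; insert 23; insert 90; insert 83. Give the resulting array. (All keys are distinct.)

[4, 19, 14, 23, 40, 92, 24, 88, 90, 83]

insert 4:
  append 4 at index 6 → [14, 19, 24, 88, 40, 92, 4]
  4 < parent 24 at index 2, swap → [14, 19, 4, 88, 40, 92, 24]
  4 < parent 14 at index 0, swap → [4, 19, 14, 88, 40, 92, 24]
insert 23:
  append 23 at index 7 → [4, 19, 14, 88, 40, 92, 24, 23]
  23 < parent 88 at index 3, swap → [4, 19, 14, 23, 40, 92, 24, 88]
insert 90:
  append 90 at index 8 → [4, 19, 14, 23, 40, 92, 24, 88, 90] (no swap needed)
insert 83:
  append 83 at index 9 → [4, 19, 14, 23, 40, 92, 24, 88, 90, 83] (no swap needed)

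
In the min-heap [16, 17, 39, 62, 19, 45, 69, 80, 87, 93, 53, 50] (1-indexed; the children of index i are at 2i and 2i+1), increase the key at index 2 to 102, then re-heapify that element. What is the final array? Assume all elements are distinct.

[16, 19, 39, 62, 53, 45, 69, 80, 87, 93, 102, 50]

set index 2 from 17 to 102 → [16, 102, 39, 62, 19, 45, 69, 80, 87, 93, 53, 50]
102 vs smaller child 19 at index 5, swap → [16, 19, 39, 62, 102, 45, 69, 80, 87, 93, 53, 50]
102 vs smaller child 53 at index 11, swap → [16, 19, 39, 62, 53, 45, 69, 80, 87, 93, 102, 50]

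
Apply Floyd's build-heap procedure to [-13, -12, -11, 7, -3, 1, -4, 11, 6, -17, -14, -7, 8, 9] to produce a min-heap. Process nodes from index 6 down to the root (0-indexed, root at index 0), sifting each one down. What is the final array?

sift down from index 6: already satisfies heap property
sift down from index 5:
  1 vs smaller child -7 at index 11, swap → [-13, -12, -11, 7, -3, -7, -4, 11, 6, -17, -14, 1, 8, 9]
sift down from index 4:
  -3 vs smaller child -17 at index 9, swap → [-13, -12, -11, 7, -17, -7, -4, 11, 6, -3, -14, 1, 8, 9]
sift down from index 3:
  7 vs smaller child 6 at index 8, swap → [-13, -12, -11, 6, -17, -7, -4, 11, 7, -3, -14, 1, 8, 9]
sift down from index 2: already satisfies heap property
sift down from index 1:
  -12 vs smaller child -17 at index 4, swap → [-13, -17, -11, 6, -12, -7, -4, 11, 7, -3, -14, 1, 8, 9]
  -12 vs smaller child -14 at index 10, swap → [-13, -17, -11, 6, -14, -7, -4, 11, 7, -3, -12, 1, 8, 9]
sift down from index 0:
  -13 vs smaller child -17 at index 1, swap → [-17, -13, -11, 6, -14, -7, -4, 11, 7, -3, -12, 1, 8, 9]
  -13 vs smaller child -14 at index 4, swap → [-17, -14, -11, 6, -13, -7, -4, 11, 7, -3, -12, 1, 8, 9]

[-17, -14, -11, 6, -13, -7, -4, 11, 7, -3, -12, 1, 8, 9]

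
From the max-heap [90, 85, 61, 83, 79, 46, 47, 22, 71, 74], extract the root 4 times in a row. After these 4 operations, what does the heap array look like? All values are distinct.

extract-max #1 returns 90:
  remove root 90; move last element 74 to root → [74, 85, 61, 83, 79, 46, 47, 22, 71]
  74 vs larger child 85 at index 1, swap → [85, 74, 61, 83, 79, 46, 47, 22, 71]
  74 vs larger child 83 at index 3, swap → [85, 83, 61, 74, 79, 46, 47, 22, 71]
extract-max #2 returns 85:
  remove root 85; move last element 71 to root → [71, 83, 61, 74, 79, 46, 47, 22]
  71 vs larger child 83 at index 1, swap → [83, 71, 61, 74, 79, 46, 47, 22]
  71 vs larger child 79 at index 4, swap → [83, 79, 61, 74, 71, 46, 47, 22]
extract-max #3 returns 83:
  remove root 83; move last element 22 to root → [22, 79, 61, 74, 71, 46, 47]
  22 vs larger child 79 at index 1, swap → [79, 22, 61, 74, 71, 46, 47]
  22 vs larger child 74 at index 3, swap → [79, 74, 61, 22, 71, 46, 47]
extract-max #4 returns 79:
  remove root 79; move last element 47 to root → [47, 74, 61, 22, 71, 46]
  47 vs larger child 74 at index 1, swap → [74, 47, 61, 22, 71, 46]
  47 vs larger child 71 at index 4, swap → [74, 71, 61, 22, 47, 46]

[74, 71, 61, 22, 47, 46]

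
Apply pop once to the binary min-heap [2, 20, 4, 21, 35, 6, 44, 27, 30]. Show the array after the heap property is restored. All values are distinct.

[4, 20, 6, 21, 35, 30, 44, 27]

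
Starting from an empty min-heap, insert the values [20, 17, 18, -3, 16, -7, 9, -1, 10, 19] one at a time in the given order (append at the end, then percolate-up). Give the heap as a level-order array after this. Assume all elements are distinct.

[-7, -1, -3, 10, 17, 18, 9, 20, 16, 19]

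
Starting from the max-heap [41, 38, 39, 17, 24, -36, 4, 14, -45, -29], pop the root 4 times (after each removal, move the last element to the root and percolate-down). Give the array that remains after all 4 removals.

extract-max #1 returns 41:
  remove root 41; move last element -29 to root → [-29, 38, 39, 17, 24, -36, 4, 14, -45]
  -29 vs larger child 39 at index 2, swap → [39, 38, -29, 17, 24, -36, 4, 14, -45]
  -29 vs larger child 4 at index 6, swap → [39, 38, 4, 17, 24, -36, -29, 14, -45]
extract-max #2 returns 39:
  remove root 39; move last element -45 to root → [-45, 38, 4, 17, 24, -36, -29, 14]
  -45 vs larger child 38 at index 1, swap → [38, -45, 4, 17, 24, -36, -29, 14]
  -45 vs larger child 24 at index 4, swap → [38, 24, 4, 17, -45, -36, -29, 14]
extract-max #3 returns 38:
  remove root 38; move last element 14 to root → [14, 24, 4, 17, -45, -36, -29]
  14 vs larger child 24 at index 1, swap → [24, 14, 4, 17, -45, -36, -29]
  14 vs larger child 17 at index 3, swap → [24, 17, 4, 14, -45, -36, -29]
extract-max #4 returns 24:
  remove root 24; move last element -29 to root → [-29, 17, 4, 14, -45, -36]
  -29 vs larger child 17 at index 1, swap → [17, -29, 4, 14, -45, -36]
  -29 vs larger child 14 at index 3, swap → [17, 14, 4, -29, -45, -36]

[17, 14, 4, -29, -45, -36]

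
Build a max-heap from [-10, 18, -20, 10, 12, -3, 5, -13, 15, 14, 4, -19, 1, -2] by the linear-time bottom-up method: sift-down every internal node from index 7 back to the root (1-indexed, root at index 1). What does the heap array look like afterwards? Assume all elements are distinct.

sift down from index 7: already satisfies heap property
sift down from index 6:
  -3 vs larger child 1 at index 13, swap → [-10, 18, -20, 10, 12, 1, 5, -13, 15, 14, 4, -19, -3, -2]
sift down from index 5:
  12 vs larger child 14 at index 10, swap → [-10, 18, -20, 10, 14, 1, 5, -13, 15, 12, 4, -19, -3, -2]
sift down from index 4:
  10 vs larger child 15 at index 9, swap → [-10, 18, -20, 15, 14, 1, 5, -13, 10, 12, 4, -19, -3, -2]
sift down from index 3:
  -20 vs larger child 5 at index 7, swap → [-10, 18, 5, 15, 14, 1, -20, -13, 10, 12, 4, -19, -3, -2]
  -20 vs only child -2 at index 14, swap → [-10, 18, 5, 15, 14, 1, -2, -13, 10, 12, 4, -19, -3, -20]
sift down from index 2: already satisfies heap property
sift down from index 1:
  -10 vs larger child 18 at index 2, swap → [18, -10, 5, 15, 14, 1, -2, -13, 10, 12, 4, -19, -3, -20]
  -10 vs larger child 15 at index 4, swap → [18, 15, 5, -10, 14, 1, -2, -13, 10, 12, 4, -19, -3, -20]
  -10 vs larger child 10 at index 9, swap → [18, 15, 5, 10, 14, 1, -2, -13, -10, 12, 4, -19, -3, -20]

[18, 15, 5, 10, 14, 1, -2, -13, -10, 12, 4, -19, -3, -20]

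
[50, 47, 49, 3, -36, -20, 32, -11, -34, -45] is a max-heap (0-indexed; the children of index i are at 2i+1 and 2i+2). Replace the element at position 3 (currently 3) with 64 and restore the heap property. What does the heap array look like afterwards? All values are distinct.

[64, 50, 49, 47, -36, -20, 32, -11, -34, -45]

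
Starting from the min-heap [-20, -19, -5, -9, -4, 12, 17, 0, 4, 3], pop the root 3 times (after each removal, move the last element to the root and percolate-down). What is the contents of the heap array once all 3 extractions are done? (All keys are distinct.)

[-5, -4, 3, 0, 4, 12, 17]

extract-min #1 returns -20:
  remove root -20; move last element 3 to root → [3, -19, -5, -9, -4, 12, 17, 0, 4]
  3 vs smaller child -19 at index 1, swap → [-19, 3, -5, -9, -4, 12, 17, 0, 4]
  3 vs smaller child -9 at index 3, swap → [-19, -9, -5, 3, -4, 12, 17, 0, 4]
  3 vs smaller child 0 at index 7, swap → [-19, -9, -5, 0, -4, 12, 17, 3, 4]
extract-min #2 returns -19:
  remove root -19; move last element 4 to root → [4, -9, -5, 0, -4, 12, 17, 3]
  4 vs smaller child -9 at index 1, swap → [-9, 4, -5, 0, -4, 12, 17, 3]
  4 vs smaller child -4 at index 4, swap → [-9, -4, -5, 0, 4, 12, 17, 3]
extract-min #3 returns -9:
  remove root -9; move last element 3 to root → [3, -4, -5, 0, 4, 12, 17]
  3 vs smaller child -5 at index 2, swap → [-5, -4, 3, 0, 4, 12, 17]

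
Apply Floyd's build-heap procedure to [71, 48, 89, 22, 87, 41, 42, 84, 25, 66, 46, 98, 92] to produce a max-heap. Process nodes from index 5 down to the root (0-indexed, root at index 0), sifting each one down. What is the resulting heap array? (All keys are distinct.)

[98, 87, 92, 84, 66, 89, 42, 22, 25, 48, 46, 41, 71]

sift down from index 5:
  41 vs larger child 98 at index 11, swap → [71, 48, 89, 22, 87, 98, 42, 84, 25, 66, 46, 41, 92]
sift down from index 4: already satisfies heap property
sift down from index 3:
  22 vs larger child 84 at index 7, swap → [71, 48, 89, 84, 87, 98, 42, 22, 25, 66, 46, 41, 92]
sift down from index 2:
  89 vs larger child 98 at index 5, swap → [71, 48, 98, 84, 87, 89, 42, 22, 25, 66, 46, 41, 92]
  89 vs larger child 92 at index 12, swap → [71, 48, 98, 84, 87, 92, 42, 22, 25, 66, 46, 41, 89]
sift down from index 1:
  48 vs larger child 87 at index 4, swap → [71, 87, 98, 84, 48, 92, 42, 22, 25, 66, 46, 41, 89]
  48 vs larger child 66 at index 9, swap → [71, 87, 98, 84, 66, 92, 42, 22, 25, 48, 46, 41, 89]
sift down from index 0:
  71 vs larger child 98 at index 2, swap → [98, 87, 71, 84, 66, 92, 42, 22, 25, 48, 46, 41, 89]
  71 vs larger child 92 at index 5, swap → [98, 87, 92, 84, 66, 71, 42, 22, 25, 48, 46, 41, 89]
  71 vs larger child 89 at index 12, swap → [98, 87, 92, 84, 66, 89, 42, 22, 25, 48, 46, 41, 71]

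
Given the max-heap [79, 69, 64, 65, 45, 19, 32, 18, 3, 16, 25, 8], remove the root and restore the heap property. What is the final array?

[69, 65, 64, 18, 45, 19, 32, 8, 3, 16, 25]

remove root 79; move last element 8 to root → [8, 69, 64, 65, 45, 19, 32, 18, 3, 16, 25]
8 vs larger child 69 at index 1, swap → [69, 8, 64, 65, 45, 19, 32, 18, 3, 16, 25]
8 vs larger child 65 at index 3, swap → [69, 65, 64, 8, 45, 19, 32, 18, 3, 16, 25]
8 vs larger child 18 at index 7, swap → [69, 65, 64, 18, 45, 19, 32, 8, 3, 16, 25]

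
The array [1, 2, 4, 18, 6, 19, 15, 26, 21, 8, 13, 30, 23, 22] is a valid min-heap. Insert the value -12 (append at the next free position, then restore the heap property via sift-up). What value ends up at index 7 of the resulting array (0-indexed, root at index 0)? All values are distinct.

26

append -12 at index 14 → [1, 2, 4, 18, 6, 19, 15, 26, 21, 8, 13, 30, 23, 22, -12]
-12 < parent 15 at index 6, swap → [1, 2, 4, 18, 6, 19, -12, 26, 21, 8, 13, 30, 23, 22, 15]
-12 < parent 4 at index 2, swap → [1, 2, -12, 18, 6, 19, 4, 26, 21, 8, 13, 30, 23, 22, 15]
-12 < parent 1 at index 0, swap → [-12, 2, 1, 18, 6, 19, 4, 26, 21, 8, 13, 30, 23, 22, 15]
resulting array: [-12, 2, 1, 18, 6, 19, 4, 26, 21, 8, 13, 30, 23, 22, 15]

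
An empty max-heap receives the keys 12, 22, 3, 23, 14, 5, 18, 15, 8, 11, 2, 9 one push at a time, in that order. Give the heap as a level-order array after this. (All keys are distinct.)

Insert 12:
  append 12 at index 0 → [12] (no swap needed)
Insert 22:
  append 22 at index 1 → [12, 22]
  22 > parent 12 at index 0, swap → [22, 12]
Insert 3:
  append 3 at index 2 → [22, 12, 3] (no swap needed)
Insert 23:
  append 23 at index 3 → [22, 12, 3, 23]
  23 > parent 12 at index 1, swap → [22, 23, 3, 12]
  23 > parent 22 at index 0, swap → [23, 22, 3, 12]
Insert 14:
  append 14 at index 4 → [23, 22, 3, 12, 14] (no swap needed)
Insert 5:
  append 5 at index 5 → [23, 22, 3, 12, 14, 5]
  5 > parent 3 at index 2, swap → [23, 22, 5, 12, 14, 3]
Insert 18:
  append 18 at index 6 → [23, 22, 5, 12, 14, 3, 18]
  18 > parent 5 at index 2, swap → [23, 22, 18, 12, 14, 3, 5]
Insert 15:
  append 15 at index 7 → [23, 22, 18, 12, 14, 3, 5, 15]
  15 > parent 12 at index 3, swap → [23, 22, 18, 15, 14, 3, 5, 12]
Insert 8:
  append 8 at index 8 → [23, 22, 18, 15, 14, 3, 5, 12, 8] (no swap needed)
Insert 11:
  append 11 at index 9 → [23, 22, 18, 15, 14, 3, 5, 12, 8, 11] (no swap needed)
Insert 2:
  append 2 at index 10 → [23, 22, 18, 15, 14, 3, 5, 12, 8, 11, 2] (no swap needed)
Insert 9:
  append 9 at index 11 → [23, 22, 18, 15, 14, 3, 5, 12, 8, 11, 2, 9]
  9 > parent 3 at index 5, swap → [23, 22, 18, 15, 14, 9, 5, 12, 8, 11, 2, 3]

[23, 22, 18, 15, 14, 9, 5, 12, 8, 11, 2, 3]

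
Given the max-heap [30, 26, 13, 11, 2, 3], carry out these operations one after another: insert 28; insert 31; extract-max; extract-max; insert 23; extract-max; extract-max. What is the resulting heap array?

[23, 13, 3, 11, 2]

insert 28:
  append 28 at index 6 → [30, 26, 13, 11, 2, 3, 28]
  28 > parent 13 at index 2, swap → [30, 26, 28, 11, 2, 3, 13]
insert 31:
  append 31 at index 7 → [30, 26, 28, 11, 2, 3, 13, 31]
  31 > parent 11 at index 3, swap → [30, 26, 28, 31, 2, 3, 13, 11]
  31 > parent 26 at index 1, swap → [30, 31, 28, 26, 2, 3, 13, 11]
  31 > parent 30 at index 0, swap → [31, 30, 28, 26, 2, 3, 13, 11]
extract-max → returns 31:
  remove root 31; move last element 11 to root → [11, 30, 28, 26, 2, 3, 13]
  11 vs larger child 30 at index 1, swap → [30, 11, 28, 26, 2, 3, 13]
  11 vs larger child 26 at index 3, swap → [30, 26, 28, 11, 2, 3, 13]
extract-max → returns 30:
  remove root 30; move last element 13 to root → [13, 26, 28, 11, 2, 3]
  13 vs larger child 28 at index 2, swap → [28, 26, 13, 11, 2, 3]
insert 23:
  append 23 at index 6 → [28, 26, 13, 11, 2, 3, 23]
  23 > parent 13 at index 2, swap → [28, 26, 23, 11, 2, 3, 13]
extract-max → returns 28:
  remove root 28; move last element 13 to root → [13, 26, 23, 11, 2, 3]
  13 vs larger child 26 at index 1, swap → [26, 13, 23, 11, 2, 3]
extract-max → returns 26:
  remove root 26; move last element 3 to root → [3, 13, 23, 11, 2]
  3 vs larger child 23 at index 2, swap → [23, 13, 3, 11, 2]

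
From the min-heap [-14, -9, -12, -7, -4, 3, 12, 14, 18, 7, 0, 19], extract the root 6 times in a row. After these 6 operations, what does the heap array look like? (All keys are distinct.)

[3, 7, 12, 14, 18, 19]

extract-min #1 returns -14:
  remove root -14; move last element 19 to root → [19, -9, -12, -7, -4, 3, 12, 14, 18, 7, 0]
  19 vs smaller child -12 at index 2, swap → [-12, -9, 19, -7, -4, 3, 12, 14, 18, 7, 0]
  19 vs smaller child 3 at index 5, swap → [-12, -9, 3, -7, -4, 19, 12, 14, 18, 7, 0]
extract-min #2 returns -12:
  remove root -12; move last element 0 to root → [0, -9, 3, -7, -4, 19, 12, 14, 18, 7]
  0 vs smaller child -9 at index 1, swap → [-9, 0, 3, -7, -4, 19, 12, 14, 18, 7]
  0 vs smaller child -7 at index 3, swap → [-9, -7, 3, 0, -4, 19, 12, 14, 18, 7]
extract-min #3 returns -9:
  remove root -9; move last element 7 to root → [7, -7, 3, 0, -4, 19, 12, 14, 18]
  7 vs smaller child -7 at index 1, swap → [-7, 7, 3, 0, -4, 19, 12, 14, 18]
  7 vs smaller child -4 at index 4, swap → [-7, -4, 3, 0, 7, 19, 12, 14, 18]
extract-min #4 returns -7:
  remove root -7; move last element 18 to root → [18, -4, 3, 0, 7, 19, 12, 14]
  18 vs smaller child -4 at index 1, swap → [-4, 18, 3, 0, 7, 19, 12, 14]
  18 vs smaller child 0 at index 3, swap → [-4, 0, 3, 18, 7, 19, 12, 14]
  18 vs only child 14 at index 7, swap → [-4, 0, 3, 14, 7, 19, 12, 18]
extract-min #5 returns -4:
  remove root -4; move last element 18 to root → [18, 0, 3, 14, 7, 19, 12]
  18 vs smaller child 0 at index 1, swap → [0, 18, 3, 14, 7, 19, 12]
  18 vs smaller child 7 at index 4, swap → [0, 7, 3, 14, 18, 19, 12]
extract-min #6 returns 0:
  remove root 0; move last element 12 to root → [12, 7, 3, 14, 18, 19]
  12 vs smaller child 3 at index 2, swap → [3, 7, 12, 14, 18, 19]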